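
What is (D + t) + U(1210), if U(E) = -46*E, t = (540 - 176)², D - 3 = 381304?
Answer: 458143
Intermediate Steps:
D = 381307 (D = 3 + 381304 = 381307)
t = 132496 (t = 364² = 132496)
(D + t) + U(1210) = (381307 + 132496) - 46*1210 = 513803 - 55660 = 458143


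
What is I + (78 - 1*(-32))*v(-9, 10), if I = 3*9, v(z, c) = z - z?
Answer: 27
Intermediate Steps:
v(z, c) = 0
I = 27
I + (78 - 1*(-32))*v(-9, 10) = 27 + (78 - 1*(-32))*0 = 27 + (78 + 32)*0 = 27 + 110*0 = 27 + 0 = 27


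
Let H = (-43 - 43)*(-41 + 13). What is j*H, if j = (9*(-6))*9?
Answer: -1170288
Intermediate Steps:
H = 2408 (H = -86*(-28) = 2408)
j = -486 (j = -54*9 = -486)
j*H = -486*2408 = -1170288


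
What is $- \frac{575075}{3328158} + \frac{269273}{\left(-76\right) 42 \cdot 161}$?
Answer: $- \frac{198620172089}{285063389016} \approx -0.69676$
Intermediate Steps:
$- \frac{575075}{3328158} + \frac{269273}{\left(-76\right) 42 \cdot 161} = \left(-575075\right) \frac{1}{3328158} + \frac{269273}{\left(-3192\right) 161} = - \frac{575075}{3328158} + \frac{269273}{-513912} = - \frac{575075}{3328158} + 269273 \left(- \frac{1}{513912}\right) = - \frac{575075}{3328158} - \frac{269273}{513912} = - \frac{198620172089}{285063389016}$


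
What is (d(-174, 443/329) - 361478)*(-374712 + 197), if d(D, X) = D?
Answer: 135444098780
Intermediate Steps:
(d(-174, 443/329) - 361478)*(-374712 + 197) = (-174 - 361478)*(-374712 + 197) = -361652*(-374515) = 135444098780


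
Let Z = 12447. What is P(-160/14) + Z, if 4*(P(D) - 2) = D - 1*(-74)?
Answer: 174505/14 ≈ 12465.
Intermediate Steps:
P(D) = 41/2 + D/4 (P(D) = 2 + (D - 1*(-74))/4 = 2 + (D + 74)/4 = 2 + (74 + D)/4 = 2 + (37/2 + D/4) = 41/2 + D/4)
P(-160/14) + Z = (41/2 + (-160/14)/4) + 12447 = (41/2 + (-160*1/14)/4) + 12447 = (41/2 + (¼)*(-80/7)) + 12447 = (41/2 - 20/7) + 12447 = 247/14 + 12447 = 174505/14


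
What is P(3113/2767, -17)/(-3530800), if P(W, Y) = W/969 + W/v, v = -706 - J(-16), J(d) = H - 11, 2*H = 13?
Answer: 333091/2656401524453040 ≈ 1.2539e-10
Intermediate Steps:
H = 13/2 (H = (1/2)*13 = 13/2 ≈ 6.5000)
J(d) = -9/2 (J(d) = 13/2 - 11 = -9/2)
v = -1403/2 (v = -706 - 1*(-9/2) = -706 + 9/2 = -1403/2 ≈ -701.50)
P(W, Y) = -535*W/1359507 (P(W, Y) = W/969 + W/(-1403/2) = W*(1/969) + W*(-2/1403) = W/969 - 2*W/1403 = -535*W/1359507)
P(3113/2767, -17)/(-3530800) = -1665455/(1359507*2767)/(-3530800) = -1665455/(1359507*2767)*(-1/3530800) = -535/1359507*3113/2767*(-1/3530800) = -1665455/3761755869*(-1/3530800) = 333091/2656401524453040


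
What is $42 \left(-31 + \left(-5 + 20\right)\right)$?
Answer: $-672$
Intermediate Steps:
$42 \left(-31 + \left(-5 + 20\right)\right) = 42 \left(-31 + 15\right) = 42 \left(-16\right) = -672$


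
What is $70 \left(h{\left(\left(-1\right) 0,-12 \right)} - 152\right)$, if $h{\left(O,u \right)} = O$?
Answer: $-10640$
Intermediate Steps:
$70 \left(h{\left(\left(-1\right) 0,-12 \right)} - 152\right) = 70 \left(\left(-1\right) 0 - 152\right) = 70 \left(0 - 152\right) = 70 \left(-152\right) = -10640$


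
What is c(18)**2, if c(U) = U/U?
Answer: 1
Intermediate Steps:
c(U) = 1
c(18)**2 = 1**2 = 1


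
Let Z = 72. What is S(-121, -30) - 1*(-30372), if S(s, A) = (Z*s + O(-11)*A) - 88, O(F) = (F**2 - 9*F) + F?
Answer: 15302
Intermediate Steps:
O(F) = F**2 - 8*F
S(s, A) = -88 + 72*s + 209*A (S(s, A) = (72*s + (-11*(-8 - 11))*A) - 88 = (72*s + (-11*(-19))*A) - 88 = (72*s + 209*A) - 88 = -88 + 72*s + 209*A)
S(-121, -30) - 1*(-30372) = (-88 + 72*(-121) + 209*(-30)) - 1*(-30372) = (-88 - 8712 - 6270) + 30372 = -15070 + 30372 = 15302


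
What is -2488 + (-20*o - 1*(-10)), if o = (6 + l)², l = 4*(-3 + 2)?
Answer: -2558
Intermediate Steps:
l = -4 (l = 4*(-1) = -4)
o = 4 (o = (6 - 4)² = 2² = 4)
-2488 + (-20*o - 1*(-10)) = -2488 + (-20*4 - 1*(-10)) = -2488 + (-80 + 10) = -2488 - 70 = -2558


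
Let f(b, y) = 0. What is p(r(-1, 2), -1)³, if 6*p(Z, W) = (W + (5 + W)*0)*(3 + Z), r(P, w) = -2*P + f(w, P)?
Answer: -125/216 ≈ -0.57870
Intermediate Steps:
r(P, w) = -2*P (r(P, w) = -2*P + 0 = -2*P)
p(Z, W) = W*(3 + Z)/6 (p(Z, W) = ((W + (5 + W)*0)*(3 + Z))/6 = ((W + 0)*(3 + Z))/6 = (W*(3 + Z))/6 = W*(3 + Z)/6)
p(r(-1, 2), -1)³ = ((⅙)*(-1)*(3 - 2*(-1)))³ = ((⅙)*(-1)*(3 + 2))³ = ((⅙)*(-1)*5)³ = (-⅚)³ = -125/216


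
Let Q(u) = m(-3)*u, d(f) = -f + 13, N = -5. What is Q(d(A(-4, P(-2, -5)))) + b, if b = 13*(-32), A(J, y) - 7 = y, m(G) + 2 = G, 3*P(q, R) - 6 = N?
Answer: -1333/3 ≈ -444.33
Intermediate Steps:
P(q, R) = ⅓ (P(q, R) = 2 + (⅓)*(-5) = 2 - 5/3 = ⅓)
m(G) = -2 + G
A(J, y) = 7 + y
b = -416
d(f) = 13 - f
Q(u) = -5*u (Q(u) = (-2 - 3)*u = -5*u)
Q(d(A(-4, P(-2, -5)))) + b = -5*(13 - (7 + ⅓)) - 416 = -5*(13 - 1*22/3) - 416 = -5*(13 - 22/3) - 416 = -5*17/3 - 416 = -85/3 - 416 = -1333/3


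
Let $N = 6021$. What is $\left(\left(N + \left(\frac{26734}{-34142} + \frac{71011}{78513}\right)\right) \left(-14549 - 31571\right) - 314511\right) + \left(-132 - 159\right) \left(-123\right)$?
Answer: $- \frac{372565722658272874}{1340295423} \approx -2.7797 \cdot 10^{8}$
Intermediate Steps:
$\left(\left(N + \left(\frac{26734}{-34142} + \frac{71011}{78513}\right)\right) \left(-14549 - 31571\right) - 314511\right) + \left(-132 - 159\right) \left(-123\right) = \left(\left(6021 + \left(\frac{26734}{-34142} + \frac{71011}{78513}\right)\right) \left(-14549 - 31571\right) - 314511\right) + \left(-132 - 159\right) \left(-123\right) = \left(\left(6021 + \left(26734 \left(- \frac{1}{34142}\right) + 71011 \cdot \frac{1}{78513}\right)\right) \left(-46120\right) - 314511\right) - -35793 = \left(\left(6021 + \left(- \frac{13367}{17071} + \frac{71011}{78513}\right)\right) \left(-46120\right) - 314511\right) + 35793 = \left(\left(6021 + \frac{162745510}{1340295423}\right) \left(-46120\right) - 314511\right) + 35793 = \left(\frac{8070081487393}{1340295423} \left(-46120\right) - 314511\right) + 35793 = \left(- \frac{372192158198565160}{1340295423} - 314511\right) + 35793 = - \frac{372613695852348313}{1340295423} + 35793 = - \frac{372565722658272874}{1340295423}$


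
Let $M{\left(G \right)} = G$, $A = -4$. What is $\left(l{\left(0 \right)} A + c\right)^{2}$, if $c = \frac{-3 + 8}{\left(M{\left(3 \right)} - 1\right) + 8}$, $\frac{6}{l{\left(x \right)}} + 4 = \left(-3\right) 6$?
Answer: $\frac{1225}{484} \approx 2.531$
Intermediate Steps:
$l{\left(x \right)} = - \frac{3}{11}$ ($l{\left(x \right)} = \frac{6}{-4 - 18} = \frac{6}{-22} = 6 \left(- \frac{1}{22}\right) = - \frac{3}{11}$)
$c = \frac{1}{2}$ ($c = \frac{-3 + 8}{\left(3 - 1\right) + 8} = \frac{5}{2 + 8} = \frac{5}{10} = 5 \cdot \frac{1}{10} = \frac{1}{2} \approx 0.5$)
$\left(l{\left(0 \right)} A + c\right)^{2} = \left(\left(- \frac{3}{11}\right) \left(-4\right) + \frac{1}{2}\right)^{2} = \left(\frac{12}{11} + \frac{1}{2}\right)^{2} = \left(\frac{35}{22}\right)^{2} = \frac{1225}{484}$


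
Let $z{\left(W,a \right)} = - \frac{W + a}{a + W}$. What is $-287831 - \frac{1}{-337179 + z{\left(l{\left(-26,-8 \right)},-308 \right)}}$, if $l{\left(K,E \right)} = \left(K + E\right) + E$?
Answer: $- \frac{97050856579}{337180} \approx -2.8783 \cdot 10^{5}$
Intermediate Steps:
$l{\left(K,E \right)} = K + 2 E$ ($l{\left(K,E \right)} = \left(E + K\right) + E = K + 2 E$)
$z{\left(W,a \right)} = -1$ ($z{\left(W,a \right)} = - \frac{W + a}{W + a} = \left(-1\right) 1 = -1$)
$-287831 - \frac{1}{-337179 + z{\left(l{\left(-26,-8 \right)},-308 \right)}} = -287831 - \frac{1}{-337179 - 1} = -287831 - \frac{1}{-337180} = -287831 - - \frac{1}{337180} = -287831 + \frac{1}{337180} = - \frac{97050856579}{337180}$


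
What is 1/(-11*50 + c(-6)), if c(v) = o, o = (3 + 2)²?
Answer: -1/525 ≈ -0.0019048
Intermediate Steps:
o = 25 (o = 5² = 25)
c(v) = 25
1/(-11*50 + c(-6)) = 1/(-11*50 + 25) = 1/(-550 + 25) = 1/(-525) = -1/525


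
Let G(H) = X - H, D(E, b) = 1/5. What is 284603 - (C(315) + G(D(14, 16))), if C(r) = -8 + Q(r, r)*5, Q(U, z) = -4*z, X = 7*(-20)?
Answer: 1455256/5 ≈ 2.9105e+5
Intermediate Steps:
X = -140
D(E, b) = 1/5
G(H) = -140 - H
C(r) = -8 - 20*r (C(r) = -8 - 4*r*5 = -8 - 20*r)
284603 - (C(315) + G(D(14, 16))) = 284603 - ((-8 - 20*315) + (-140 - 1*1/5)) = 284603 - ((-8 - 6300) + (-140 - 1/5)) = 284603 - (-6308 - 701/5) = 284603 - 1*(-32241/5) = 284603 + 32241/5 = 1455256/5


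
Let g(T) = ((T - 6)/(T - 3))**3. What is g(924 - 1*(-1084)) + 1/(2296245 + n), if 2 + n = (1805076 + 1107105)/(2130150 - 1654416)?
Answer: 2921825995990143611698/2934979486744661297625 ≈ 0.99552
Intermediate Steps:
n = 653571/158578 (n = -2 + (1805076 + 1107105)/(2130150 - 1654416) = -2 + 2912181/475734 = -2 + 2912181*(1/475734) = -2 + 970727/158578 = 653571/158578 ≈ 4.1214)
g(T) = (-6 + T)**3/(-3 + T)**3 (g(T) = ((-6 + T)/(-3 + T))**3 = (-6 + T)**3/(-3 + T)**3)
g(924 - 1*(-1084)) + 1/(2296245 + n) = (-6 + (924 - 1*(-1084)))**3/(-3 + (924 - 1*(-1084)))**3 + 1/(2296245 + 653571/158578) = (-6 + (924 + 1084))**3/(-3 + (924 + 1084))**3 + 1/(364134593181/158578) = (-6 + 2008)**3/(-3 + 2008)**3 + 158578/364134593181 = 2002**3/2005**3 + 158578/364134593181 = 8024024008*(1/8060150125) + 158578/364134593181 = 8024024008/8060150125 + 158578/364134593181 = 2921825995990143611698/2934979486744661297625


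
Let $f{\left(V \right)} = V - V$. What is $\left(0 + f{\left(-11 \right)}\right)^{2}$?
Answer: $0$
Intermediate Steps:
$f{\left(V \right)} = 0$
$\left(0 + f{\left(-11 \right)}\right)^{2} = \left(0 + 0\right)^{2} = 0^{2} = 0$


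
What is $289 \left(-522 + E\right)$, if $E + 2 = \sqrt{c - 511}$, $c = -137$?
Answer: $-151436 + 5202 i \sqrt{2} \approx -1.5144 \cdot 10^{5} + 7356.7 i$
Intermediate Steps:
$E = -2 + 18 i \sqrt{2}$ ($E = -2 + \sqrt{-137 - 511} = -2 + \sqrt{-648} = -2 + 18 i \sqrt{2} \approx -2.0 + 25.456 i$)
$289 \left(-522 + E\right) = 289 \left(-522 - \left(2 - 18 i \sqrt{2}\right)\right) = 289 \left(-524 + 18 i \sqrt{2}\right) = -151436 + 5202 i \sqrt{2}$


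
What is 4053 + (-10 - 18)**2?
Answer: 4837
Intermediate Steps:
4053 + (-10 - 18)**2 = 4053 + (-28)**2 = 4053 + 784 = 4837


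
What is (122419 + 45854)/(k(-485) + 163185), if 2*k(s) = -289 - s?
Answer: 168273/163283 ≈ 1.0306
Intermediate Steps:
k(s) = -289/2 - s/2 (k(s) = (-289 - s)/2 = -289/2 - s/2)
(122419 + 45854)/(k(-485) + 163185) = (122419 + 45854)/((-289/2 - ½*(-485)) + 163185) = 168273/((-289/2 + 485/2) + 163185) = 168273/(98 + 163185) = 168273/163283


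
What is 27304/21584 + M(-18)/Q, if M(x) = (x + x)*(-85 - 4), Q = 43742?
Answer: 78967919/59007958 ≈ 1.3383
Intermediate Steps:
M(x) = -178*x (M(x) = (2*x)*(-89) = -178*x)
27304/21584 + M(-18)/Q = 27304/21584 - 178*(-18)/43742 = 27304*(1/21584) + 3204*(1/43742) = 3413/2698 + 1602/21871 = 78967919/59007958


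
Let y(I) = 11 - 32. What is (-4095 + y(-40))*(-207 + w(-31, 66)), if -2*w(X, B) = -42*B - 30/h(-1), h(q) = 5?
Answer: -4865112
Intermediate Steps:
y(I) = -21
w(X, B) = 3 + 21*B (w(X, B) = -(-42*B - 30/5)/2 = -(-42*B - 30*⅕)/2 = -(-42*B - 6)/2 = -(-6 - 42*B)/2 = 3 + 21*B)
(-4095 + y(-40))*(-207 + w(-31, 66)) = (-4095 - 21)*(-207 + (3 + 21*66)) = -4116*(-207 + (3 + 1386)) = -4116*(-207 + 1389) = -4116*1182 = -4865112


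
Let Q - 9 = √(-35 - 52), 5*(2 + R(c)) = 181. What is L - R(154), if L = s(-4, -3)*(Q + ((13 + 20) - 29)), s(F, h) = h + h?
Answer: -561/5 - 6*I*√87 ≈ -112.2 - 55.964*I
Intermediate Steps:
R(c) = 171/5 (R(c) = -2 + (⅕)*181 = -2 + 181/5 = 171/5)
s(F, h) = 2*h
Q = 9 + I*√87 (Q = 9 + √(-35 - 52) = 9 + √(-87) = 9 + I*√87 ≈ 9.0 + 9.3274*I)
L = -78 - 6*I*√87 (L = (2*(-3))*((9 + I*√87) + ((13 + 20) - 29)) = -6*((9 + I*√87) + (33 - 29)) = -6*((9 + I*√87) + 4) = -6*(13 + I*√87) = -78 - 6*I*√87 ≈ -78.0 - 55.964*I)
L - R(154) = (-78 - 6*I*√87) - 1*171/5 = (-78 - 6*I*√87) - 171/5 = -561/5 - 6*I*√87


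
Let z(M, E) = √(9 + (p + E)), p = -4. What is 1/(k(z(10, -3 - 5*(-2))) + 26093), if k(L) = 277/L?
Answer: 313116/8170059059 - 554*√3/8170059059 ≈ 3.8207e-5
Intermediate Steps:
z(M, E) = √(5 + E) (z(M, E) = √(9 + (-4 + E)) = √(5 + E))
1/(k(z(10, -3 - 5*(-2))) + 26093) = 1/(277/(√(5 + (-3 - 5*(-2)))) + 26093) = 1/(277/(√(5 + (-3 + 10))) + 26093) = 1/(277/(√(5 + 7)) + 26093) = 1/(277/(√12) + 26093) = 1/(277/((2*√3)) + 26093) = 1/(277*(√3/6) + 26093) = 1/(277*√3/6 + 26093) = 1/(26093 + 277*√3/6)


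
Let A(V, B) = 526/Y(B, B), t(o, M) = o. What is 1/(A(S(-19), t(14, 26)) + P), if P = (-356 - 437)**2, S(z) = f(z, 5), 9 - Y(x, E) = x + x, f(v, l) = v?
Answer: 19/11947605 ≈ 1.5903e-6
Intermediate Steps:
Y(x, E) = 9 - 2*x (Y(x, E) = 9 - (x + x) = 9 - 2*x)
S(z) = z
A(V, B) = 526/(9 - 2*B)
P = 628849 (P = (-793)**2 = 628849)
1/(A(S(-19), t(14, 26)) + P) = 1/(-526/(-9 + 2*14) + 628849) = 1/(-526/(-9 + 28) + 628849) = 1/(-526/19 + 628849) = 1/(11947605/19) = 19/11947605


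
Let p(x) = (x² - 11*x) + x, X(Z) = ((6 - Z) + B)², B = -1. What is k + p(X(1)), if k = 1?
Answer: 97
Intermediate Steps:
X(Z) = (5 - Z)² (X(Z) = ((6 - Z) - 1)² = (5 - Z)²)
p(x) = x² - 10*x
k + p(X(1)) = 1 + (-5 + 1)²*(-10 + (-5 + 1)²) = 1 + (-4)²*(-10 + (-4)²) = 1 + 16*(-10 + 16) = 1 + 16*6 = 1 + 96 = 97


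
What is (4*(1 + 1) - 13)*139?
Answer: -695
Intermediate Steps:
(4*(1 + 1) - 13)*139 = (4*2 - 13)*139 = (8 - 13)*139 = -5*139 = -695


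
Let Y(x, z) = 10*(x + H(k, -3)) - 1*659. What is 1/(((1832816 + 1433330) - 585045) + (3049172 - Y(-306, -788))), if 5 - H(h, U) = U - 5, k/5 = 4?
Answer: 1/5733862 ≈ 1.7440e-7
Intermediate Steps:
k = 20 (k = 5*4 = 20)
H(h, U) = 10 - U (H(h, U) = 5 - (U - 5) = 5 - (-5 + U) = 5 + (5 - U) = 10 - U)
Y(x, z) = -529 + 10*x (Y(x, z) = 10*(x + (10 - 1*(-3))) - 1*659 = 10*(x + (10 + 3)) - 659 = 10*(x + 13) - 659 = 10*(13 + x) - 659 = (130 + 10*x) - 659 = -529 + 10*x)
1/(((1832816 + 1433330) - 585045) + (3049172 - Y(-306, -788))) = 1/(((1832816 + 1433330) - 585045) + (3049172 - (-529 + 10*(-306)))) = 1/((3266146 - 585045) + (3049172 - (-529 - 3060))) = 1/(2681101 + (3049172 - 1*(-3589))) = 1/(2681101 + (3049172 + 3589)) = 1/(2681101 + 3052761) = 1/5733862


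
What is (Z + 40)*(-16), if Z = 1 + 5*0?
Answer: -656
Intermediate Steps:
Z = 1 (Z = 1 + 0 = 1)
(Z + 40)*(-16) = (1 + 40)*(-16) = 41*(-16) = -656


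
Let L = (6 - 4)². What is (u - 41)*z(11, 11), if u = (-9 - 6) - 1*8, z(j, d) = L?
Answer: -256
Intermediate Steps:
L = 4 (L = 2² = 4)
z(j, d) = 4
u = -23 (u = -15 - 8 = -23)
(u - 41)*z(11, 11) = (-23 - 41)*4 = -64*4 = -256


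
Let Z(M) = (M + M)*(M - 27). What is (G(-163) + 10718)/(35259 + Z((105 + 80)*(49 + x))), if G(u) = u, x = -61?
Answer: 10555/10011939 ≈ 0.0010542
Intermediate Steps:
Z(M) = 2*M*(-27 + M) (Z(M) = (2*M)*(-27 + M) = 2*M*(-27 + M))
(G(-163) + 10718)/(35259 + Z((105 + 80)*(49 + x))) = (-163 + 10718)/(35259 + 2*((105 + 80)*(49 - 61))*(-27 + (105 + 80)*(49 - 61))) = 10555/(35259 + 2*(185*(-12))*(-27 + 185*(-12))) = 10555/(35259 + 2*(-2220)*(-27 - 2220)) = 10555/(35259 + 2*(-2220)*(-2247)) = 10555/(35259 + 9976680) = 10555/10011939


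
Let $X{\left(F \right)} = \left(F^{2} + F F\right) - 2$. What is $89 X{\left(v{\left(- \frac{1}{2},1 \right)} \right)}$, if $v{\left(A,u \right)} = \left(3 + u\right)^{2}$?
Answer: $45390$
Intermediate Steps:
$X{\left(F \right)} = -2 + 2 F^{2}$ ($X{\left(F \right)} = \left(F^{2} + F^{2}\right) - 2 = 2 F^{2} - 2 = -2 + 2 F^{2}$)
$89 X{\left(v{\left(- \frac{1}{2},1 \right)} \right)} = 89 \left(-2 + 2 \left(\left(3 + 1\right)^{2}\right)^{2}\right) = 89 \left(-2 + 2 \left(4^{2}\right)^{2}\right) = 89 \left(-2 + 2 \cdot 16^{2}\right) = 89 \left(-2 + 2 \cdot 256\right) = 89 \left(-2 + 512\right) = 89 \cdot 510 = 45390$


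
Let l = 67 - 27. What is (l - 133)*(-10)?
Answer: 930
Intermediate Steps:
l = 40
(l - 133)*(-10) = (40 - 133)*(-10) = -93*(-10) = 930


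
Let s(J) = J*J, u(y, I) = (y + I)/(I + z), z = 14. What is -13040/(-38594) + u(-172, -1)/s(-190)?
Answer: 3056497619/9056082100 ≈ 0.33751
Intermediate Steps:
u(y, I) = (I + y)/(14 + I) (u(y, I) = (y + I)/(I + 14) = (I + y)/(14 + I))
s(J) = J²
-13040/(-38594) + u(-172, -1)/s(-190) = -13040/(-38594) + ((-1 - 172)/(14 - 1))/((-190)²) = -13040*(-1/38594) + (-173/13)/36100 = 6520/19297 + ((1/13)*(-173))*(1/36100) = 6520/19297 - 173/13*1/36100 = 6520/19297 - 173/469300 = 3056497619/9056082100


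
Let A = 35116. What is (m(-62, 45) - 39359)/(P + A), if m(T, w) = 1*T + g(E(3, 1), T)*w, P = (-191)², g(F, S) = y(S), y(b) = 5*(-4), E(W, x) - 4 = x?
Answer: -40321/71597 ≈ -0.56317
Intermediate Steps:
E(W, x) = 4 + x
y(b) = -20
g(F, S) = -20
P = 36481
m(T, w) = T - 20*w (m(T, w) = 1*T - 20*w = T - 20*w)
(m(-62, 45) - 39359)/(P + A) = ((-62 - 20*45) - 39359)/(36481 + 35116) = ((-62 - 900) - 39359)/71597 = (-962 - 39359)*(1/71597) = -40321*1/71597 = -40321/71597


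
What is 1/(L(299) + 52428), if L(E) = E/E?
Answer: 1/52429 ≈ 1.9073e-5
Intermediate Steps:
L(E) = 1
1/(L(299) + 52428) = 1/(1 + 52428) = 1/52429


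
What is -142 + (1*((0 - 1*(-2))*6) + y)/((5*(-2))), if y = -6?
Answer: -713/5 ≈ -142.60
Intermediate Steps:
-142 + (1*((0 - 1*(-2))*6) + y)/((5*(-2))) = -142 + (1*((0 - 1*(-2))*6) - 6)/((5*(-2))) = -142 + (1*((0 + 2)*6) - 6)/(-10) = -142 - (1*(2*6) - 6)/10 = -142 - (1*12 - 6)/10 = -142 - (12 - 6)/10 = -142 - ⅒*6 = -142 - ⅗ = -713/5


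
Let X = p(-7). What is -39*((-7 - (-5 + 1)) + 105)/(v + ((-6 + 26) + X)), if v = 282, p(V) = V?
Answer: -3978/295 ≈ -13.485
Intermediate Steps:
X = -7
-39*((-7 - (-5 + 1)) + 105)/(v + ((-6 + 26) + X)) = -39*((-7 - (-5 + 1)) + 105)/(282 + ((-6 + 26) - 7)) = -39*((-7 - 1*(-4)) + 105)/(282 + (20 - 7)) = -39*((-7 + 4) + 105)/(282 + 13) = -39*(-3 + 105)/295 = -3978/295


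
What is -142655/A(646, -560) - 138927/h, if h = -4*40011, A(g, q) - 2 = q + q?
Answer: 3831066201/29821532 ≈ 128.47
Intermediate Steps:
A(g, q) = 2 + 2*q (A(g, q) = 2 + (q + q) = 2 + 2*q)
h = -160044
-142655/A(646, -560) - 138927/h = -142655/(2 + 2*(-560)) - 138927/(-160044) = -142655/(2 - 1120) - 138927*(-1/160044) = -142655/(-1118) + 46309/53348 = -142655*(-1/1118) + 46309/53348 = 142655/1118 + 46309/53348 = 3831066201/29821532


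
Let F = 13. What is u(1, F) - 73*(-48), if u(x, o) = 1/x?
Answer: 3505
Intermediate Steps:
u(1, F) - 73*(-48) = 1/1 - 73*(-48) = 1 + 3504 = 3505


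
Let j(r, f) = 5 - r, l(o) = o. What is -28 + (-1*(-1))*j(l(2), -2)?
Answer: -25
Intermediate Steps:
-28 + (-1*(-1))*j(l(2), -2) = -28 + (-1*(-1))*(5 - 1*2) = -28 + 1*(5 - 2) = -28 + 1*3 = -28 + 3 = -25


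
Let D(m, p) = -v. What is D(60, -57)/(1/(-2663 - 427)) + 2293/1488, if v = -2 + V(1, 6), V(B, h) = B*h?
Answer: 18393973/1488 ≈ 12362.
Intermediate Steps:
v = 4 (v = -2 + 1*6 = -2 + 6 = 4)
D(m, p) = -4 (D(m, p) = -1*4 = -4)
D(60, -57)/(1/(-2663 - 427)) + 2293/1488 = -4/(1/(-2663 - 427)) + 2293/1488 = -4/(1/(-3090)) + 2293*(1/1488) = -4/(-1/3090) + 2293/1488 = -4*(-3090) + 2293/1488 = 12360 + 2293/1488 = 18393973/1488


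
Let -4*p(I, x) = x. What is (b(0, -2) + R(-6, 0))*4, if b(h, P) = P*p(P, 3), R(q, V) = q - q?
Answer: 6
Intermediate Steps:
p(I, x) = -x/4
R(q, V) = 0
b(h, P) = -3*P/4 (b(h, P) = P*(-1/4*3) = P*(-3/4) = -3*P/4)
(b(0, -2) + R(-6, 0))*4 = (-3/4*(-2) + 0)*4 = (3/2 + 0)*4 = (3/2)*4 = 6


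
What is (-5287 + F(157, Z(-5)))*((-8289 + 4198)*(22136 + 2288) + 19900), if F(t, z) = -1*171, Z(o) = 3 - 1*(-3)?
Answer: 545247017272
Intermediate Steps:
Z(o) = 6 (Z(o) = 3 + 3 = 6)
F(t, z) = -171
(-5287 + F(157, Z(-5)))*((-8289 + 4198)*(22136 + 2288) + 19900) = (-5287 - 171)*((-8289 + 4198)*(22136 + 2288) + 19900) = -5458*(-4091*24424 + 19900) = -5458*(-99918584 + 19900) = -5458*(-99898684) = 545247017272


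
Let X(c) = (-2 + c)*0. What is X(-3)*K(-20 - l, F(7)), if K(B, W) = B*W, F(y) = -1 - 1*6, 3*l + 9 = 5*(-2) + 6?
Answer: 0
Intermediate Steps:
l = -13/3 (l = -3 + (5*(-2) + 6)/3 = -3 + (-10 + 6)/3 = -3 + (⅓)*(-4) = -3 - 4/3 = -13/3 ≈ -4.3333)
X(c) = 0
F(y) = -7 (F(y) = -1 - 6 = -7)
X(-3)*K(-20 - l, F(7)) = 0*((-20 - 1*(-13/3))*(-7)) = 0*((-20 + 13/3)*(-7)) = 0*(-47/3*(-7)) = 0*(329/3) = 0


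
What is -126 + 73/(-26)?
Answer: -3349/26 ≈ -128.81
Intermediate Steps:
-126 + 73/(-26) = -126 - 1/26*73 = -126 - 73/26 = -3349/26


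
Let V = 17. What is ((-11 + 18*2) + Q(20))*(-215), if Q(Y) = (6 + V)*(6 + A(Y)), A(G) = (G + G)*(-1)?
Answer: 162755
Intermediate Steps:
A(G) = -2*G (A(G) = (2*G)*(-1) = -2*G)
Q(Y) = 138 - 46*Y (Q(Y) = (6 + 17)*(6 - 2*Y) = 23*(6 - 2*Y) = 138 - 46*Y)
((-11 + 18*2) + Q(20))*(-215) = ((-11 + 18*2) + (138 - 46*20))*(-215) = ((-11 + 36) + (138 - 920))*(-215) = (25 - 782)*(-215) = -757*(-215) = 162755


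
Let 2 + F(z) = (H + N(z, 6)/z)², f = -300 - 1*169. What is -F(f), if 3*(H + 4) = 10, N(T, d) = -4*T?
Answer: -178/9 ≈ -19.778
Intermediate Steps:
H = -⅔ (H = -4 + (⅓)*10 = -4 + 10/3 = -⅔ ≈ -0.66667)
f = -469 (f = -300 - 169 = -469)
F(z) = 178/9 (F(z) = -2 + (-⅔ + (-4*z)/z)² = -2 + (-⅔ - 4)² = -2 + (-14/3)² = -2 + 196/9 = 178/9)
-F(f) = -1*178/9 = -178/9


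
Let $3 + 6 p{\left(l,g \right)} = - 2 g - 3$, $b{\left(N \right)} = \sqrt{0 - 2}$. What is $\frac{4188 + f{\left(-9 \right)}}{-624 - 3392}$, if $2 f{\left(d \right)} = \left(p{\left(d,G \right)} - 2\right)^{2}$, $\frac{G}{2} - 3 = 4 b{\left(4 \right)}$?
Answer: $- \frac{75481}{72288} - \frac{5 i \sqrt{2}}{1506} \approx -1.0442 - 0.0046953 i$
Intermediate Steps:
$b{\left(N \right)} = i \sqrt{2}$ ($b{\left(N \right)} = \sqrt{-2} = i \sqrt{2}$)
$G = 6 + 8 i \sqrt{2}$ ($G = 6 + 2 \cdot 4 i \sqrt{2} = 6 + 8 i \sqrt{2} \approx 6.0 + 11.314 i$)
$p{\left(l,g \right)} = -1 - \frac{g}{3}$ ($p{\left(l,g \right)} = - \frac{1}{2} + \frac{- 2 g - 3}{6} = - \frac{1}{2} + \frac{-3 - 2 g}{6} = - \frac{1}{2} - \left(\frac{1}{2} + \frac{g}{3}\right) = -1 - \frac{g}{3}$)
$f{\left(d \right)} = \frac{\left(-5 - \frac{8 i \sqrt{2}}{3}\right)^{2}}{2}$ ($f{\left(d \right)} = \frac{\left(\left(-1 - \frac{6 + 8 i \sqrt{2}}{3}\right) - 2\right)^{2}}{2} = \frac{\left(\left(-1 - \left(2 + \frac{8 i \sqrt{2}}{3}\right)\right) - 2\right)^{2}}{2} = \frac{\left(\left(-3 - \frac{8 i \sqrt{2}}{3}\right) - 2\right)^{2}}{2} = \frac{\left(-5 - \frac{8 i \sqrt{2}}{3}\right)^{2}}{2}$)
$\frac{4188 + f{\left(-9 \right)}}{-624 - 3392} = \frac{4188 + \left(\frac{97}{18} + \frac{40 i \sqrt{2}}{3}\right)}{-624 - 3392} = \frac{\frac{75481}{18} + \frac{40 i \sqrt{2}}{3}}{-4016} = \left(\frac{75481}{18} + \frac{40 i \sqrt{2}}{3}\right) \left(- \frac{1}{4016}\right) = - \frac{75481}{72288} - \frac{5 i \sqrt{2}}{1506}$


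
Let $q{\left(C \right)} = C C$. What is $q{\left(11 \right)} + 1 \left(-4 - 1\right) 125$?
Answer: $-504$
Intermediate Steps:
$q{\left(C \right)} = C^{2}$
$q{\left(11 \right)} + 1 \left(-4 - 1\right) 125 = 11^{2} + 1 \left(-4 - 1\right) 125 = 121 + 1 \left(-5\right) 125 = 121 - 625 = -504$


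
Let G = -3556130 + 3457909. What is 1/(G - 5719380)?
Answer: -1/5817601 ≈ -1.7189e-7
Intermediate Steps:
G = -98221
1/(G - 5719380) = 1/(-98221 - 5719380) = 1/(-5817601) = -1/5817601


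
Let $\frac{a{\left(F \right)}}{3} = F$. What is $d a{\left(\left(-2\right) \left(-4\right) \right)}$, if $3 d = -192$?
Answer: $-1536$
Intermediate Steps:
$a{\left(F \right)} = 3 F$
$d = -64$ ($d = \frac{1}{3} \left(-192\right) = -64$)
$d a{\left(\left(-2\right) \left(-4\right) \right)} = - 64 \cdot 3 \left(\left(-2\right) \left(-4\right)\right) = - 64 \cdot 3 \cdot 8 = \left(-64\right) 24 = -1536$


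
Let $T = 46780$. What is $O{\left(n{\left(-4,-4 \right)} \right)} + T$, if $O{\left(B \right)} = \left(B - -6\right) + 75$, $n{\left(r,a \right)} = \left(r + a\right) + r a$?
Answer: $46869$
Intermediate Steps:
$n{\left(r,a \right)} = a + r + a r$ ($n{\left(r,a \right)} = \left(a + r\right) + a r = a + r + a r$)
$O{\left(B \right)} = 81 + B$ ($O{\left(B \right)} = \left(B + 6\right) + 75 = \left(6 + B\right) + 75 = 81 + B$)
$O{\left(n{\left(-4,-4 \right)} \right)} + T = \left(81 - -8\right) + 46780 = \left(81 + 8\right) + 46780 = 89 + 46780 = 46869$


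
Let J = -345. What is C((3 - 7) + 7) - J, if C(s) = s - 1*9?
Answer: 339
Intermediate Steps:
C(s) = -9 + s (C(s) = s - 9 = -9 + s)
C((3 - 7) + 7) - J = (-9 + ((3 - 7) + 7)) - 1*(-345) = (-9 + (-4 + 7)) + 345 = (-9 + 3) + 345 = -6 + 345 = 339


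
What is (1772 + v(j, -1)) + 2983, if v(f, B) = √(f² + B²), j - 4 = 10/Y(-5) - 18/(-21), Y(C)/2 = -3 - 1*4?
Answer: 4755 + √890/7 ≈ 4759.3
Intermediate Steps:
Y(C) = -14 (Y(C) = 2*(-3 - 1*4) = 2*(-3 - 4) = 2*(-7) = -14)
j = 29/7 (j = 4 + (10/(-14) - 18/(-21)) = 4 + (10*(-1/14) - 18*(-1/21)) = 4 + (-5/7 + 6/7) = 4 + ⅐ = 29/7 ≈ 4.1429)
v(f, B) = √(B² + f²)
(1772 + v(j, -1)) + 2983 = (1772 + √((-1)² + (29/7)²)) + 2983 = (1772 + √(1 + 841/49)) + 2983 = (1772 + √(890/49)) + 2983 = (1772 + √890/7) + 2983 = 4755 + √890/7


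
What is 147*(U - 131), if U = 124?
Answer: -1029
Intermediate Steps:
147*(U - 131) = 147*(124 - 131) = 147*(-7) = -1029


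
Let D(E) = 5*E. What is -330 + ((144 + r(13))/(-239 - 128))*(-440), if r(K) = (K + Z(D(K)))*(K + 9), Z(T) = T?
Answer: 697290/367 ≈ 1900.0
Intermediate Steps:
r(K) = 6*K*(9 + K) (r(K) = (K + 5*K)*(K + 9) = (6*K)*(9 + K) = 6*K*(9 + K))
-330 + ((144 + r(13))/(-239 - 128))*(-440) = -330 + ((144 + 6*13*(9 + 13))/(-239 - 128))*(-440) = -330 + ((144 + 6*13*22)/(-367))*(-440) = -330 + ((144 + 1716)*(-1/367))*(-440) = -330 + (1860*(-1/367))*(-440) = -330 - 1860/367*(-440) = -330 + 818400/367 = 697290/367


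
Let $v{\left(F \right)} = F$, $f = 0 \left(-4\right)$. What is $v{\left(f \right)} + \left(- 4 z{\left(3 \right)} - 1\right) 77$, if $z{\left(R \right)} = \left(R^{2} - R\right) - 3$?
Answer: $-1001$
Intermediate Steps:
$z{\left(R \right)} = -3 + R^{2} - R$
$f = 0$
$v{\left(f \right)} + \left(- 4 z{\left(3 \right)} - 1\right) 77 = 0 + \left(- 4 \left(-3 + 3^{2} - 3\right) - 1\right) 77 = 0 + \left(- 4 \left(-3 + 9 - 3\right) - 1\right) 77 = 0 + \left(\left(-4\right) 3 - 1\right) 77 = 0 + \left(-12 - 1\right) 77 = 0 - 1001 = -1001$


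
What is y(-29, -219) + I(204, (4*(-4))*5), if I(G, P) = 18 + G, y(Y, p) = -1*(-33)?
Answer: 255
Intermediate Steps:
y(Y, p) = 33
y(-29, -219) + I(204, (4*(-4))*5) = 33 + (18 + 204) = 33 + 222 = 255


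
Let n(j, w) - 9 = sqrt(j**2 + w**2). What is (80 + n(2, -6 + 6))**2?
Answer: 8281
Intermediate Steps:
n(j, w) = 9 + sqrt(j**2 + w**2)
(80 + n(2, -6 + 6))**2 = (80 + (9 + sqrt(2**2 + (-6 + 6)**2)))**2 = (80 + (9 + sqrt(4 + 0**2)))**2 = (80 + (9 + sqrt(4 + 0)))**2 = (80 + (9 + sqrt(4)))**2 = (80 + (9 + 2))**2 = (80 + 11)**2 = 91**2 = 8281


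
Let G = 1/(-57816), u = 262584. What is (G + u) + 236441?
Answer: 28851629399/57816 ≈ 4.9903e+5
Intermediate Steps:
G = -1/57816 ≈ -1.7296e-5
(G + u) + 236441 = (-1/57816 + 262584) + 236441 = 15181556543/57816 + 236441 = 28851629399/57816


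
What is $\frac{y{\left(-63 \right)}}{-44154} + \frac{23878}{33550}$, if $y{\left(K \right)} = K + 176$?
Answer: $\frac{47750821}{67334850} \approx 0.70915$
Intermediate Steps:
$y{\left(K \right)} = 176 + K$
$\frac{y{\left(-63 \right)}}{-44154} + \frac{23878}{33550} = \frac{176 - 63}{-44154} + \frac{23878}{33550} = 113 \left(- \frac{1}{44154}\right) + 23878 \cdot \frac{1}{33550} = - \frac{113}{44154} + \frac{11939}{16775} = \frac{47750821}{67334850}$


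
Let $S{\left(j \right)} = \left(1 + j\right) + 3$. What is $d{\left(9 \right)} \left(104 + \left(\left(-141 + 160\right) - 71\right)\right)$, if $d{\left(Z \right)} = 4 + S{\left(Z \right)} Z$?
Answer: $6292$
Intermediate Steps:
$S{\left(j \right)} = 4 + j$
$d{\left(Z \right)} = 4 + Z \left(4 + Z\right)$ ($d{\left(Z \right)} = 4 + \left(4 + Z\right) Z = 4 + Z \left(4 + Z\right)$)
$d{\left(9 \right)} \left(104 + \left(\left(-141 + 160\right) - 71\right)\right) = \left(4 + 9 \left(4 + 9\right)\right) \left(104 + \left(\left(-141 + 160\right) - 71\right)\right) = \left(4 + 9 \cdot 13\right) \left(104 + \left(19 - 71\right)\right) = \left(4 + 117\right) \left(104 - 52\right) = 121 \cdot 52 = 6292$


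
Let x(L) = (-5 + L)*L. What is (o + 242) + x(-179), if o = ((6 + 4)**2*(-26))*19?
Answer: -16222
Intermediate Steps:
x(L) = L*(-5 + L)
o = -49400 (o = (10**2*(-26))*19 = (100*(-26))*19 = -2600*19 = -49400)
(o + 242) + x(-179) = (-49400 + 242) - 179*(-5 - 179) = -49158 - 179*(-184) = -49158 + 32936 = -16222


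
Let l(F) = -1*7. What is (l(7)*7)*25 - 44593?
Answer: -45818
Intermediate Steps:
l(F) = -7
(l(7)*7)*25 - 44593 = -7*7*25 - 44593 = -49*25 - 44593 = -1225 - 44593 = -45818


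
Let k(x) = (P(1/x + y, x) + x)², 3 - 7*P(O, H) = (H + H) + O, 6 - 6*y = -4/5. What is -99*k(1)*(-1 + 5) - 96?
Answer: -458336/1225 ≈ -374.15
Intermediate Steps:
y = 17/15 (y = 1 - (-2)/(3*5) = 1 - ⅙*(-⅘) = 1 + 2/15 = 17/15 ≈ 1.1333)
P(O, H) = 3/7 - 2*H/7 - O/7 (P(O, H) = 3/7 - ((H + H) + O)/7 = 3/7 - (2*H + O)/7 = 3/7 - (O + 2*H)/7 = 3/7 + (-2*H/7 - O/7) = 3/7 - 2*H/7 - O/7)
k(x) = (4/15 - 1/(7*x) + 5*x/7)² (k(x) = ((3/7 - 2*x/7 - (1/x + 17/15)/7) + x)² = ((3/7 - 2*x/7 - (17/15 + 1/x)/7) + x)² = ((3/7 - 2*x/7 + (-17/105 - 1/(7*x))) + x)² = ((4/15 - 2*x/7 - 1/(7*x)) + x)² = (4/15 - 1/(7*x) + 5*x/7)²)
-99*k(1)*(-1 + 5) - 96 = -99*(1/11025)*(-15 + 28*1 + 75*1²)²/1²*(-1 + 5) - 96 = -99*(1/11025)*1*(-15 + 28 + 75*1)²*4 - 96 = -99*(1/11025)*1*(-15 + 28 + 75)²*4 - 96 = -99*(1/11025)*1*88²*4 - 96 = -99*(1/11025)*1*7744*4 - 96 = -85184*4/1225 - 96 = -99*30976/11025 - 96 = -340736/1225 - 96 = -458336/1225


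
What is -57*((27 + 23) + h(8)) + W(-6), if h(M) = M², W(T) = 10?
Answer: -6488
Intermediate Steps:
-57*((27 + 23) + h(8)) + W(-6) = -57*((27 + 23) + 8²) + 10 = -57*(50 + 64) + 10 = -57*114 + 10 = -6498 + 10 = -6488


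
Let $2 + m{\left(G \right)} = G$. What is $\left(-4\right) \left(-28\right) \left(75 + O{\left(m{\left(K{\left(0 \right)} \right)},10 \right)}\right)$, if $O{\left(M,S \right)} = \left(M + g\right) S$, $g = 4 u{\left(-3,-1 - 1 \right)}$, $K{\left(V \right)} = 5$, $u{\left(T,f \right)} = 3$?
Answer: $25200$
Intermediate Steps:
$m{\left(G \right)} = -2 + G$
$g = 12$ ($g = 4 \cdot 3 = 12$)
$O{\left(M,S \right)} = S \left(12 + M\right)$ ($O{\left(M,S \right)} = \left(M + 12\right) S = \left(12 + M\right) S = S \left(12 + M\right)$)
$\left(-4\right) \left(-28\right) \left(75 + O{\left(m{\left(K{\left(0 \right)} \right)},10 \right)}\right) = \left(-4\right) \left(-28\right) \left(75 + 10 \left(12 + \left(-2 + 5\right)\right)\right) = 112 \left(75 + 10 \left(12 + 3\right)\right) = 112 \left(75 + 10 \cdot 15\right) = 112 \left(75 + 150\right) = 112 \cdot 225 = 25200$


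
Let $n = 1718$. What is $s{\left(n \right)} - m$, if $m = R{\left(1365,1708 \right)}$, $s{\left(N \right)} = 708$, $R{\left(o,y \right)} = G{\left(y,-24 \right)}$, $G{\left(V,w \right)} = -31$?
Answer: $739$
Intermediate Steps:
$R{\left(o,y \right)} = -31$
$m = -31$
$s{\left(n \right)} - m = 708 - -31 = 708 + 31 = 739$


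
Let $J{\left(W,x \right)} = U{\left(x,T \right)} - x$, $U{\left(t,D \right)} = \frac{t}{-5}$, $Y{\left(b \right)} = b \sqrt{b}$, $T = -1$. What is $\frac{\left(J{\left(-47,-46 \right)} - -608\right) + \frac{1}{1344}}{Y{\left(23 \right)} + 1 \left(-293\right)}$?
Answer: $- \frac{1305815737}{495143040} - \frac{102504307 \sqrt{23}}{495143040} \approx -3.6301$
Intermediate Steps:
$Y{\left(b \right)} = b^{\frac{3}{2}}$
$U{\left(t,D \right)} = - \frac{t}{5}$ ($U{\left(t,D \right)} = t \left(- \frac{1}{5}\right) = - \frac{t}{5}$)
$J{\left(W,x \right)} = - \frac{6 x}{5}$ ($J{\left(W,x \right)} = - \frac{x}{5} - x = - \frac{6 x}{5}$)
$\frac{\left(J{\left(-47,-46 \right)} - -608\right) + \frac{1}{1344}}{Y{\left(23 \right)} + 1 \left(-293\right)} = \frac{\left(\left(- \frac{6}{5}\right) \left(-46\right) - -608\right) + \frac{1}{1344}}{23^{\frac{3}{2}} + 1 \left(-293\right)} = \frac{\left(\frac{276}{5} + 608\right) + \frac{1}{1344}}{23 \sqrt{23} - 293} = \frac{\frac{3316}{5} + \frac{1}{1344}}{-293 + 23 \sqrt{23}} = \frac{4456709}{6720 \left(-293 + 23 \sqrt{23}\right)}$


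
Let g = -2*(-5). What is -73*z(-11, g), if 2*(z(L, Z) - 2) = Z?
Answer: -511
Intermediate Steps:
g = 10
z(L, Z) = 2 + Z/2
-73*z(-11, g) = -73*(2 + (½)*10) = -73*(2 + 5) = -73*7 = -511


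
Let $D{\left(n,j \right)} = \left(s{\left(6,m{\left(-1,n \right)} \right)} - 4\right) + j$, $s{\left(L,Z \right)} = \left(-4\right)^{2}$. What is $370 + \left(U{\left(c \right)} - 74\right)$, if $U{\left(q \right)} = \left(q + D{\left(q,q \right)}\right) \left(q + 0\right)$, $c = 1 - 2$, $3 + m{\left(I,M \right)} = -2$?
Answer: $286$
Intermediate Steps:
$m{\left(I,M \right)} = -5$ ($m{\left(I,M \right)} = -3 - 2 = -5$)
$s{\left(L,Z \right)} = 16$
$D{\left(n,j \right)} = 12 + j$ ($D{\left(n,j \right)} = \left(16 - 4\right) + j = 12 + j$)
$c = -1$ ($c = 1 - 2 = -1$)
$U{\left(q \right)} = q \left(12 + 2 q\right)$ ($U{\left(q \right)} = \left(q + \left(12 + q\right)\right) \left(q + 0\right) = \left(12 + 2 q\right) q = q \left(12 + 2 q\right)$)
$370 + \left(U{\left(c \right)} - 74\right) = 370 - \left(74 + 2 \left(6 - 1\right)\right) = 370 - \left(74 + 2 \cdot 5\right) = 370 - 84 = 286$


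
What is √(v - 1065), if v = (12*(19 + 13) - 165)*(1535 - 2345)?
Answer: I*√178455 ≈ 422.44*I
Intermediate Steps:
v = -177390 (v = (12*32 - 165)*(-810) = (384 - 165)*(-810) = 219*(-810) = -177390)
√(v - 1065) = √(-177390 - 1065) = √(-178455) = I*√178455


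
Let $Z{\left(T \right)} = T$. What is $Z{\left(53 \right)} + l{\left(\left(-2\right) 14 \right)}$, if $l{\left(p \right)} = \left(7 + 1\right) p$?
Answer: $-171$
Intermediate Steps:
$l{\left(p \right)} = 8 p$
$Z{\left(53 \right)} + l{\left(\left(-2\right) 14 \right)} = 53 + 8 \left(\left(-2\right) 14\right) = 53 + 8 \left(-28\right) = 53 - 224 = -171$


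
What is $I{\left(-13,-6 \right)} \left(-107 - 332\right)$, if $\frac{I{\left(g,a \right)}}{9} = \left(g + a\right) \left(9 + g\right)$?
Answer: $-300276$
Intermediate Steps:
$I{\left(g,a \right)} = 9 \left(9 + g\right) \left(a + g\right)$ ($I{\left(g,a \right)} = 9 \left(g + a\right) \left(9 + g\right) = 9 \left(a + g\right) \left(9 + g\right) = 9 \left(9 + g\right) \left(a + g\right)$)
$I{\left(-13,-6 \right)} \left(-107 - 332\right) = \left(9 \left(-13\right)^{2} + 81 \left(-6\right) + 81 \left(-13\right) + 9 \left(-6\right) \left(-13\right)\right) \left(-107 - 332\right) = \left(9 \cdot 169 - 486 - 1053 + 702\right) \left(-439\right) = \left(1521 - 486 - 1053 + 702\right) \left(-439\right) = 684 \left(-439\right) = -300276$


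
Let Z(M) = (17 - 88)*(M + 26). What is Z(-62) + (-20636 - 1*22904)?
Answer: -40984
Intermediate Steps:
Z(M) = -1846 - 71*M (Z(M) = -71*(26 + M) = -1846 - 71*M)
Z(-62) + (-20636 - 1*22904) = (-1846 - 71*(-62)) + (-20636 - 1*22904) = (-1846 + 4402) + (-20636 - 22904) = 2556 - 43540 = -40984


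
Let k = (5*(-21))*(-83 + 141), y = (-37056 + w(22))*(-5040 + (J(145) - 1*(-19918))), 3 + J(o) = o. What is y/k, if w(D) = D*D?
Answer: 54931144/609 ≈ 90199.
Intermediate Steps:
w(D) = D²
J(o) = -3 + o
y = -549311440 (y = (-37056 + 22²)*(-5040 + ((-3 + 145) - 1*(-19918))) = (-37056 + 484)*(-5040 + (142 + 19918)) = -36572*(-5040 + 20060) = -36572*15020 = -549311440)
k = -6090 (k = -105*58 = -6090)
y/k = -549311440/(-6090) = -549311440*(-1/6090) = 54931144/609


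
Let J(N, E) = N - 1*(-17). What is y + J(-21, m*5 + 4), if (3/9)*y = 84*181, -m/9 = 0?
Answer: 45608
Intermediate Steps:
m = 0 (m = -9*0 = 0)
J(N, E) = 17 + N (J(N, E) = N + 17 = 17 + N)
y = 45612 (y = 3*(84*181) = 3*15204 = 45612)
y + J(-21, m*5 + 4) = 45612 + (17 - 21) = 45612 - 4 = 45608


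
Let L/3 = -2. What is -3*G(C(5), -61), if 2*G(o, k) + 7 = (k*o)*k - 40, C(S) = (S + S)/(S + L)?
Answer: 111771/2 ≈ 55886.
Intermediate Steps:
L = -6 (L = 3*(-2) = -6)
C(S) = 2*S/(-6 + S) (C(S) = (S + S)/(S - 6) = (2*S)/(-6 + S) = 2*S/(-6 + S))
G(o, k) = -47/2 + o*k²/2 (G(o, k) = -7/2 + ((k*o)*k - 40)/2 = -7/2 + (o*k² - 40)/2 = -7/2 + (-40 + o*k²)/2 = -7/2 + (-20 + o*k²/2) = -47/2 + o*k²/2)
-3*G(C(5), -61) = -3*(-47/2 + (½)*(2*5/(-6 + 5))*(-61)²) = -3*(-47/2 + (½)*(2*5/(-1))*3721) = -3*(-47/2 + (½)*(2*5*(-1))*3721) = -3*(-47/2 + (½)*(-10)*3721) = -3*(-47/2 - 18605) = -3*(-37257/2) = 111771/2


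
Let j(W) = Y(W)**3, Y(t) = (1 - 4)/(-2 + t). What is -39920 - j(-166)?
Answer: -7010590721/175616 ≈ -39920.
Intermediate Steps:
Y(t) = -3/(-2 + t)
j(W) = -27/(-2 + W)**3 (j(W) = (-3/(-2 + W))**3 = -27/(-2 + W)**3)
-39920 - j(-166) = -39920 - (-27)/(-2 - 166)**3 = -39920 - (-27)/(-168)**3 = -39920 - (-27)*(-1)/4741632 = -39920 - 1*1/175616 = -39920 - 1/175616 = -7010590721/175616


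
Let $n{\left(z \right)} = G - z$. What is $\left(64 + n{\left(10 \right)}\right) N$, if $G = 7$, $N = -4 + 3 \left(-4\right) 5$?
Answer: $-3904$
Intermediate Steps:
$N = -64$ ($N = -4 - 60 = -64$)
$n{\left(z \right)} = 7 - z$
$\left(64 + n{\left(10 \right)}\right) N = \left(64 + \left(7 - 10\right)\right) \left(-64\right) = \left(64 - 3\right) \left(-64\right) = 61 \left(-64\right) = -3904$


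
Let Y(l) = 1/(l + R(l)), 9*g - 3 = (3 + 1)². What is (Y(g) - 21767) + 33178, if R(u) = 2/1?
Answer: 422216/37 ≈ 11411.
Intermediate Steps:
R(u) = 2 (R(u) = 2*1 = 2)
g = 19/9 (g = ⅓ + (3 + 1)²/9 = ⅓ + (⅑)*4² = ⅓ + (⅑)*16 = ⅓ + 16/9 = 19/9 ≈ 2.1111)
Y(l) = 1/(2 + l) (Y(l) = 1/(l + 2) = 1/(2 + l))
(Y(g) - 21767) + 33178 = (1/(2 + 19/9) - 21767) + 33178 = (1/(37/9) - 21767) + 33178 = (9/37 - 21767) + 33178 = -805370/37 + 33178 = 422216/37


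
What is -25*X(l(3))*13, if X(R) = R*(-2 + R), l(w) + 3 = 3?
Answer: 0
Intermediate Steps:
l(w) = 0 (l(w) = -3 + 3 = 0)
-25*X(l(3))*13 = -0*(-2 + 0)*13 = -0*(-2)*13 = -25*0*13 = 0*13 = 0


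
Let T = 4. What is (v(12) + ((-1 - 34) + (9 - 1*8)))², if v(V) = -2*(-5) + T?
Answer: 400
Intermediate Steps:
v(V) = 14 (v(V) = -2*(-5) + 4 = 10 + 4 = 14)
(v(12) + ((-1 - 34) + (9 - 1*8)))² = (14 + ((-1 - 34) + (9 - 1*8)))² = (14 + (-35 + (9 - 8)))² = (14 + (-35 + 1))² = (14 - 34)² = (-20)² = 400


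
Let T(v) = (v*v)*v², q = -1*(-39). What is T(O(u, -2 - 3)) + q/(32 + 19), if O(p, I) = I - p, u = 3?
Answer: 69645/17 ≈ 4096.8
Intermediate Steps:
q = 39
T(v) = v⁴ (T(v) = v²*v² = v⁴)
T(O(u, -2 - 3)) + q/(32 + 19) = ((-2 - 3) - 1*3)⁴ + 39/(32 + 19) = (-5 - 3)⁴ + 39/51 = (-8)⁴ + 39*(1/51) = 4096 + 13/17 = 69645/17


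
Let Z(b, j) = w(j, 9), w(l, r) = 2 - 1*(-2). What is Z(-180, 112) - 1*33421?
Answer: -33417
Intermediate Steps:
w(l, r) = 4 (w(l, r) = 2 + 2 = 4)
Z(b, j) = 4
Z(-180, 112) - 1*33421 = 4 - 1*33421 = 4 - 33421 = -33417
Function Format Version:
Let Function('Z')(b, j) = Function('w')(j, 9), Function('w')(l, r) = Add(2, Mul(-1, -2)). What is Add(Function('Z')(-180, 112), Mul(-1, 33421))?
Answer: -33417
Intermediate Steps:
Function('w')(l, r) = 4 (Function('w')(l, r) = Add(2, 2) = 4)
Function('Z')(b, j) = 4
Add(Function('Z')(-180, 112), Mul(-1, 33421)) = Add(4, Mul(-1, 33421)) = Add(4, -33421) = -33417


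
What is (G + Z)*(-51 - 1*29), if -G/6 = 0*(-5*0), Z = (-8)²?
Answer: -5120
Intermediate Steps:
Z = 64
G = 0 (G = -0*(-5*0) = -0*0 = -6*0 = 0)
(G + Z)*(-51 - 1*29) = (0 + 64)*(-51 - 1*29) = 64*(-51 - 29) = 64*(-80) = -5120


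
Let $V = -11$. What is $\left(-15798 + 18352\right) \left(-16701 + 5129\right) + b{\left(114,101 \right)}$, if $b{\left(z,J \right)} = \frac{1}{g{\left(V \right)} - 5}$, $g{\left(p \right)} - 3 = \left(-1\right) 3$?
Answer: $- \frac{147774441}{5} \approx -2.9555 \cdot 10^{7}$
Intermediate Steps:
$g{\left(p \right)} = 0$ ($g{\left(p \right)} = 3 - 3 = 0$)
$b{\left(z,J \right)} = - \frac{1}{5}$ ($b{\left(z,J \right)} = \frac{1}{0 - 5} = \frac{1}{-5} = - \frac{1}{5}$)
$\left(-15798 + 18352\right) \left(-16701 + 5129\right) + b{\left(114,101 \right)} = \left(-15798 + 18352\right) \left(-16701 + 5129\right) - \frac{1}{5} = 2554 \left(-11572\right) - \frac{1}{5} = -29554888 - \frac{1}{5} = - \frac{147774441}{5}$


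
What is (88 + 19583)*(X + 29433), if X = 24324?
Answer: 1057453947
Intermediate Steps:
(88 + 19583)*(X + 29433) = (88 + 19583)*(24324 + 29433) = 19671*53757 = 1057453947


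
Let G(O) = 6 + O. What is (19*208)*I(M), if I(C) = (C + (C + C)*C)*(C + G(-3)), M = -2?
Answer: 23712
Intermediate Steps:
I(C) = (3 + C)*(C + 2*C²) (I(C) = (C + (C + C)*C)*(C + (6 - 3)) = (C + (2*C)*C)*(C + 3) = (C + 2*C²)*(3 + C) = (3 + C)*(C + 2*C²))
(19*208)*I(M) = (19*208)*(-2*(3 + 2*(-2)² + 7*(-2))) = 3952*(-2*(3 + 2*4 - 14)) = 3952*(-2*(3 + 8 - 14)) = 3952*(-2*(-3)) = 3952*6 = 23712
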